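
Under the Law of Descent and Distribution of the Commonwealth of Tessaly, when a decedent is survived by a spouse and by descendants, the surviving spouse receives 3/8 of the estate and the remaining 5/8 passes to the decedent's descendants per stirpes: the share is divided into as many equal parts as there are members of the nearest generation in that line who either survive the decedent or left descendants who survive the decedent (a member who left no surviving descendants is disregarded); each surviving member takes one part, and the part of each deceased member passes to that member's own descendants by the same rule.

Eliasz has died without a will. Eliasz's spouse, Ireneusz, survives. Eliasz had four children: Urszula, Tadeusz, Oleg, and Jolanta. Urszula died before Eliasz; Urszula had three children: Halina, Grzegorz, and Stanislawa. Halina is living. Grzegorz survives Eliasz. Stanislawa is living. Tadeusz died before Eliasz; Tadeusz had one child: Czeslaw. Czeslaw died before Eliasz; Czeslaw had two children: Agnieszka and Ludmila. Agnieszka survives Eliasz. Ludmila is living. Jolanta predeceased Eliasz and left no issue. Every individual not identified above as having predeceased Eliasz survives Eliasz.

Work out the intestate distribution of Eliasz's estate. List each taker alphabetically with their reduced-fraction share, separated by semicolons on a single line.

Ireneusz, as surviving spouse, takes 3/8.
The remaining 5/8 passes to Eliasz's descendants per stirpes.
Jolanta left no surviving issue, so that branch lapses and is disregarded.
The 5/8 is divided into 3 equal shares of 5/24 among Urszula, Tadeusz, Oleg.
Urszula predeceased; the 5/24 allotted to Urszula's branch passes to Urszula's issue by representation.
The 5/24 is divided into 3 equal shares of 5/72 among Halina, Grzegorz, Stanislawa.
Halina is living and takes 5/72.
Grzegorz is living and takes 5/72.
Stanislawa is living and takes 5/72.
Tadeusz predeceased; the 5/24 allotted to Tadeusz's branch passes to Tadeusz's issue by representation.
Czeslaw's line is the sole branch at this level, so the full 5/24 passes to Czeslaw's issue by representation.
The 5/24 is divided into 2 equal shares of 5/48 among Agnieszka, Ludmila.
Agnieszka is living and takes 5/48.
Ludmila is living and takes 5/48.
Oleg is living and takes 5/24.

Agnieszka 5/48; Grzegorz 5/72; Halina 5/72; Ireneusz 3/8; Ludmila 5/48; Oleg 5/24; Stanislawa 5/72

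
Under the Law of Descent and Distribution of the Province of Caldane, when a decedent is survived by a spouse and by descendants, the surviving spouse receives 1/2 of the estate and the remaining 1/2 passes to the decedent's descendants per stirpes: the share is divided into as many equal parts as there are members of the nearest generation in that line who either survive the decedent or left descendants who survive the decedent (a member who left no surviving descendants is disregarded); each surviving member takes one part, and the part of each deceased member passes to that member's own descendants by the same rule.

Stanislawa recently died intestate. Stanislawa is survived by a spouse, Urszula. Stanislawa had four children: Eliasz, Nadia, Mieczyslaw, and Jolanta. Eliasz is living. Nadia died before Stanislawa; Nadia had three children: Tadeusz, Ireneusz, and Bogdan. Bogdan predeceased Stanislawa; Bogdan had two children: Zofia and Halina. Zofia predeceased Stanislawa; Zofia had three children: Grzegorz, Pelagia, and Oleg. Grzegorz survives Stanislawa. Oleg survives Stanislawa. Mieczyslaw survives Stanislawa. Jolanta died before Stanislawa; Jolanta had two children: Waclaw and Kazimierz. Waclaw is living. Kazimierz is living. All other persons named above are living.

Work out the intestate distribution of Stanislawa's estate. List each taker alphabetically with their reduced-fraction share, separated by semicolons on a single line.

Eliasz 1/8; Grzegorz 1/144; Halina 1/48; Ireneusz 1/24; Kazimierz 1/16; Mieczyslaw 1/8; Oleg 1/144; Pelagia 1/144; Tadeusz 1/24; Urszula 1/2; Waclaw 1/16

Urszula, as surviving spouse, takes 1/2.
The remaining 1/2 passes to Stanislawa's descendants per stirpes.
The 1/2 is divided into 4 equal shares of 1/8 among Eliasz, Nadia, Mieczyslaw, Jolanta.
Eliasz is living and takes 1/8.
Nadia predeceased; the 1/8 allotted to Nadia's branch passes to Nadia's issue by representation.
The 1/8 is divided into 3 equal shares of 1/24 among Tadeusz, Ireneusz, Bogdan.
Tadeusz is living and takes 1/24.
Ireneusz is living and takes 1/24.
Bogdan predeceased; the 1/24 allotted to Bogdan's branch passes to Bogdan's issue by representation.
The 1/24 is divided into 2 equal shares of 1/48 among Zofia, Halina.
Zofia predeceased; the 1/48 allotted to Zofia's branch passes to Zofia's issue by representation.
The 1/48 is divided into 3 equal shares of 1/144 among Grzegorz, Pelagia, Oleg.
Grzegorz is living and takes 1/144.
Pelagia is living and takes 1/144.
Oleg is living and takes 1/144.
Halina is living and takes 1/48.
Mieczyslaw is living and takes 1/8.
Jolanta predeceased; the 1/8 allotted to Jolanta's branch passes to Jolanta's issue by representation.
The 1/8 is divided into 2 equal shares of 1/16 among Waclaw, Kazimierz.
Waclaw is living and takes 1/16.
Kazimierz is living and takes 1/16.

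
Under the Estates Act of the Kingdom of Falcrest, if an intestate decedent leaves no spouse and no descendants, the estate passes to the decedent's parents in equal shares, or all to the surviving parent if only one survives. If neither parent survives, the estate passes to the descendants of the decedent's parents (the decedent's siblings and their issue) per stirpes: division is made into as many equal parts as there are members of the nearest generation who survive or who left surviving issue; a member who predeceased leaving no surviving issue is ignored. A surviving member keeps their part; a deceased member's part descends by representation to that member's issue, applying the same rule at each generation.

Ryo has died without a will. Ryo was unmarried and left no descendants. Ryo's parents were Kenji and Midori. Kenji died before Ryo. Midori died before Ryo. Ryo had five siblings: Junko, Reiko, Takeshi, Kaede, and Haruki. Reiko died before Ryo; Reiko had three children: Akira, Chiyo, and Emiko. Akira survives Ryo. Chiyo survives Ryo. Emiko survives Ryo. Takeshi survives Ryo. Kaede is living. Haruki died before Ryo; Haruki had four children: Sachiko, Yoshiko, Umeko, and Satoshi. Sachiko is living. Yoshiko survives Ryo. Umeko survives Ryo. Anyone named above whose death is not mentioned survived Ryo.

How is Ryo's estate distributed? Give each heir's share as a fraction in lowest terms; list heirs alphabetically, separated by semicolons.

Akira 1/15; Chiyo 1/15; Emiko 1/15; Junko 1/5; Kaede 1/5; Sachiko 1/20; Satoshi 1/20; Takeshi 1/5; Umeko 1/20; Yoshiko 1/20

Neither parent survives and there are no descendants, so the estate passes to Ryo's siblings and their issue per stirpes.
The estate is divided into 5 equal shares of 1/5 among Junko, Reiko, Takeshi, Kaede, Haruki.
Junko is living and takes 1/5.
Reiko predeceased; the 1/5 allotted to Reiko's branch passes to Reiko's issue by representation.
The 1/5 is divided into 3 equal shares of 1/15 among Akira, Chiyo, Emiko.
Akira is living and takes 1/15.
Chiyo is living and takes 1/15.
Emiko is living and takes 1/15.
Takeshi is living and takes 1/5.
Kaede is living and takes 1/5.
Haruki predeceased; the 1/5 allotted to Haruki's branch passes to Haruki's issue by representation.
The 1/5 is divided into 4 equal shares of 1/20 among Sachiko, Yoshiko, Umeko, Satoshi.
Sachiko is living and takes 1/20.
Yoshiko is living and takes 1/20.
Umeko is living and takes 1/20.
Satoshi is living and takes 1/20.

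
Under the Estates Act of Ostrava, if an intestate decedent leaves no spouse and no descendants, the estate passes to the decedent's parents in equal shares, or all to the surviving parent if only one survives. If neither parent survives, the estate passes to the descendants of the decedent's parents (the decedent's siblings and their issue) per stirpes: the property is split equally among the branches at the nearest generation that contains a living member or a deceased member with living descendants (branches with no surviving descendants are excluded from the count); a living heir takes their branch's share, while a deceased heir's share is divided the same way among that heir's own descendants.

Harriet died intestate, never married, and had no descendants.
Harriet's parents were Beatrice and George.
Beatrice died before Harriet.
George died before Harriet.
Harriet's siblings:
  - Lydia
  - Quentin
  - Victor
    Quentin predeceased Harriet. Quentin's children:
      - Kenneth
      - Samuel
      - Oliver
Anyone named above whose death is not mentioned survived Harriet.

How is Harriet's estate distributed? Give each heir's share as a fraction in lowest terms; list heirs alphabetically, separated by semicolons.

Kenneth 1/9; Lydia 1/3; Oliver 1/9; Samuel 1/9; Victor 1/3

Neither parent survives and there are no descendants, so the estate passes to Harriet's siblings and their issue per stirpes.
The estate is divided into 3 equal shares of 1/3 among Lydia, Quentin, Victor.
Lydia is living and takes 1/3.
Quentin predeceased; the 1/3 allotted to Quentin's branch passes to Quentin's issue by representation.
The 1/3 is divided into 3 equal shares of 1/9 among Kenneth, Samuel, Oliver.
Kenneth is living and takes 1/9.
Samuel is living and takes 1/9.
Oliver is living and takes 1/9.
Victor is living and takes 1/3.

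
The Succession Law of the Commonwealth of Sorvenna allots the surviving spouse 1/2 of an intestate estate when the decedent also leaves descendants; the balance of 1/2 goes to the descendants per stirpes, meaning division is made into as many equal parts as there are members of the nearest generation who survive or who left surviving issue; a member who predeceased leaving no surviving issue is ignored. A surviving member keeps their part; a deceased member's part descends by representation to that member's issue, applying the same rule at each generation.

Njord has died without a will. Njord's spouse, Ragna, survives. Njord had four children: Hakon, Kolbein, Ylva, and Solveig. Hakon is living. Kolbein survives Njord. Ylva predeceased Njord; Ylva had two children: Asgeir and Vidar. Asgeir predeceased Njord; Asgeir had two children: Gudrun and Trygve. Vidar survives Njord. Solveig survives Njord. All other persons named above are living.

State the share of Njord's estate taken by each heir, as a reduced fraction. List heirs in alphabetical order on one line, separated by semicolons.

Gudrun 1/32; Hakon 1/8; Kolbein 1/8; Ragna 1/2; Solveig 1/8; Trygve 1/32; Vidar 1/16

Ragna, as surviving spouse, takes 1/2.
The remaining 1/2 passes to Njord's descendants per stirpes.
The 1/2 is divided into 4 equal shares of 1/8 among Hakon, Kolbein, Ylva, Solveig.
Hakon is living and takes 1/8.
Kolbein is living and takes 1/8.
Ylva predeceased; the 1/8 allotted to Ylva's branch passes to Ylva's issue by representation.
The 1/8 is divided into 2 equal shares of 1/16 among Asgeir, Vidar.
Asgeir predeceased; the 1/16 allotted to Asgeir's branch passes to Asgeir's issue by representation.
The 1/16 is divided into 2 equal shares of 1/32 among Gudrun, Trygve.
Gudrun is living and takes 1/32.
Trygve is living and takes 1/32.
Vidar is living and takes 1/16.
Solveig is living and takes 1/8.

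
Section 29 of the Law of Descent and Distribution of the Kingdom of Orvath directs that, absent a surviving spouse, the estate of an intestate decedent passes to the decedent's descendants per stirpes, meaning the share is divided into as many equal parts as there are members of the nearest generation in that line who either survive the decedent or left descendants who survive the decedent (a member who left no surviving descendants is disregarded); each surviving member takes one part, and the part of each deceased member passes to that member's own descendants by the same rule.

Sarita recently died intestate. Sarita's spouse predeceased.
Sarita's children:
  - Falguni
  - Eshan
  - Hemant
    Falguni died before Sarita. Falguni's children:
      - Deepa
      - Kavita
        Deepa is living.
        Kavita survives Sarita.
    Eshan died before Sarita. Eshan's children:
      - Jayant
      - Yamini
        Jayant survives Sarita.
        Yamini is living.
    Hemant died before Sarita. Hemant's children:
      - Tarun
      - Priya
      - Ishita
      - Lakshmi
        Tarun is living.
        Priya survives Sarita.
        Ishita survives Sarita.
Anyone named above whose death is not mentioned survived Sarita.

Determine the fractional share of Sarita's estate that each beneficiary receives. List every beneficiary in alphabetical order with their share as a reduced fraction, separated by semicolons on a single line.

There is no surviving spouse, so the entire estate passes to Sarita's descendants per stirpes.
The estate is divided into 3 equal shares of 1/3 among Falguni, Eshan, Hemant.
Falguni predeceased; the 1/3 allotted to Falguni's branch passes to Falguni's issue by representation.
The 1/3 is divided into 2 equal shares of 1/6 among Deepa, Kavita.
Deepa is living and takes 1/6.
Kavita is living and takes 1/6.
Eshan predeceased; the 1/3 allotted to Eshan's branch passes to Eshan's issue by representation.
The 1/3 is divided into 2 equal shares of 1/6 among Jayant, Yamini.
Jayant is living and takes 1/6.
Yamini is living and takes 1/6.
Hemant predeceased; the 1/3 allotted to Hemant's branch passes to Hemant's issue by representation.
The 1/3 is divided into 4 equal shares of 1/12 among Tarun, Priya, Ishita, Lakshmi.
Tarun is living and takes 1/12.
Priya is living and takes 1/12.
Ishita is living and takes 1/12.
Lakshmi is living and takes 1/12.

Deepa 1/6; Ishita 1/12; Jayant 1/6; Kavita 1/6; Lakshmi 1/12; Priya 1/12; Tarun 1/12; Yamini 1/6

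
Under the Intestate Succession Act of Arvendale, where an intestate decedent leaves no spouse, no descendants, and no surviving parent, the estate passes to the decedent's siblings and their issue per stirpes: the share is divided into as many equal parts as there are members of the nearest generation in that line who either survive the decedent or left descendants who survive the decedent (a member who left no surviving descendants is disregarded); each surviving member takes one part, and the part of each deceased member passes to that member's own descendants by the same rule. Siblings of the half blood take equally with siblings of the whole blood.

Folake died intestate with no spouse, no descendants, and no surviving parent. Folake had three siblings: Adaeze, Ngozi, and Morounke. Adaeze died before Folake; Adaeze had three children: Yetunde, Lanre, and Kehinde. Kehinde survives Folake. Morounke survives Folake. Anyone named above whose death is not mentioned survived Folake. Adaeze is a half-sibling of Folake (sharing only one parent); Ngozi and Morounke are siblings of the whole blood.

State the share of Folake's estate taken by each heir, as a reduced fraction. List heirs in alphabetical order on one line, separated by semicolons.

No spouse, descendants, or parent survives, so the estate passes to Folake's siblings per stirpes.
Half-blood and whole-blood siblings take equally under the stated rule.
The estate is divided into 3 equal shares of 1/3 among Adaeze, Ngozi, Morounke.
Adaeze predeceased; the 1/3 allotted to Adaeze's branch passes to Adaeze's issue by representation.
The 1/3 is divided into 3 equal shares of 1/9 among Yetunde, Lanre, Kehinde.
Yetunde is living and takes 1/9.
Lanre is living and takes 1/9.
Kehinde is living and takes 1/9.
Ngozi is living and takes 1/3.
Morounke is living and takes 1/3.

Kehinde 1/9; Lanre 1/9; Morounke 1/3; Ngozi 1/3; Yetunde 1/9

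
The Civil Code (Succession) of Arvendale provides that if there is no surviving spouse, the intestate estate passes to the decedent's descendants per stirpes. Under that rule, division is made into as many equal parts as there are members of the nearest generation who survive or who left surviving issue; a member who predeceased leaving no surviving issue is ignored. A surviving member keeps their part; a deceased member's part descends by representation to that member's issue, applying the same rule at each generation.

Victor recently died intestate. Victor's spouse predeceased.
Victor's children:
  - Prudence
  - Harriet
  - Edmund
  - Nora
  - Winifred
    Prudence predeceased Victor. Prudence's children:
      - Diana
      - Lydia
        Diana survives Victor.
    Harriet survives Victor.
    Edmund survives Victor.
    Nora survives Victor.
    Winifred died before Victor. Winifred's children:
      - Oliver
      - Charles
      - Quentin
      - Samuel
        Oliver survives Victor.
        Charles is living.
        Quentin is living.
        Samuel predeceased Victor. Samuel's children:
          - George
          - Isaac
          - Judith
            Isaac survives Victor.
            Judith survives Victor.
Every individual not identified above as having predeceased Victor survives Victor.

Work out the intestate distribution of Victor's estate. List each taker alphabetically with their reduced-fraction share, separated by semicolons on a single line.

There is no surviving spouse, so the entire estate passes to Victor's descendants per stirpes.
The estate is divided into 5 equal shares of 1/5 among Prudence, Harriet, Edmund, Nora, Winifred.
Prudence predeceased; the 1/5 allotted to Prudence's branch passes to Prudence's issue by representation.
The 1/5 is divided into 2 equal shares of 1/10 among Diana, Lydia.
Diana is living and takes 1/10.
Lydia is living and takes 1/10.
Harriet is living and takes 1/5.
Edmund is living and takes 1/5.
Nora is living and takes 1/5.
Winifred predeceased; the 1/5 allotted to Winifred's branch passes to Winifred's issue by representation.
The 1/5 is divided into 4 equal shares of 1/20 among Oliver, Charles, Quentin, Samuel.
Oliver is living and takes 1/20.
Charles is living and takes 1/20.
Quentin is living and takes 1/20.
Samuel predeceased; the 1/20 allotted to Samuel's branch passes to Samuel's issue by representation.
The 1/20 is divided into 3 equal shares of 1/60 among George, Isaac, Judith.
George is living and takes 1/60.
Isaac is living and takes 1/60.
Judith is living and takes 1/60.

Charles 1/20; Diana 1/10; Edmund 1/5; George 1/60; Harriet 1/5; Isaac 1/60; Judith 1/60; Lydia 1/10; Nora 1/5; Oliver 1/20; Quentin 1/20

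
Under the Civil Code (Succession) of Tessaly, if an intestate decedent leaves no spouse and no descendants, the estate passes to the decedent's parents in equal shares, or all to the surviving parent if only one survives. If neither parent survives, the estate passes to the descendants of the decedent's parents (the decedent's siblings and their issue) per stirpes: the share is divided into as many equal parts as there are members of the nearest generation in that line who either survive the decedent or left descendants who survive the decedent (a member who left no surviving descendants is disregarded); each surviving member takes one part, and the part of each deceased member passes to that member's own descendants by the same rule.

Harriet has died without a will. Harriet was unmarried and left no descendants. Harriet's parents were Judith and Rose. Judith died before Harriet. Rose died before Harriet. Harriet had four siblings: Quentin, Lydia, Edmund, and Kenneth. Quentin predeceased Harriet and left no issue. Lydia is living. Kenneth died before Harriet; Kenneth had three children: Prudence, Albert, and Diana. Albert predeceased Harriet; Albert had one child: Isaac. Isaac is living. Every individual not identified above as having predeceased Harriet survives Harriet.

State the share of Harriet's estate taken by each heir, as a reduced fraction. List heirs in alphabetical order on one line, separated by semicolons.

Neither parent survives and there are no descendants, so the estate passes to Harriet's siblings and their issue per stirpes.
Quentin left no surviving issue, so that branch lapses and is disregarded.
The estate is divided into 3 equal shares of 1/3 among Lydia, Edmund, Kenneth.
Lydia is living and takes 1/3.
Edmund is living and takes 1/3.
Kenneth predeceased; the 1/3 allotted to Kenneth's branch passes to Kenneth's issue by representation.
The 1/3 is divided into 3 equal shares of 1/9 among Prudence, Albert, Diana.
Prudence is living and takes 1/9.
Albert predeceased; the 1/9 allotted to Albert's branch passes to Albert's issue by representation.
Isaac is the sole taker at this level and receives the full 1/9.
Diana is living and takes 1/9.

Diana 1/9; Edmund 1/3; Isaac 1/9; Lydia 1/3; Prudence 1/9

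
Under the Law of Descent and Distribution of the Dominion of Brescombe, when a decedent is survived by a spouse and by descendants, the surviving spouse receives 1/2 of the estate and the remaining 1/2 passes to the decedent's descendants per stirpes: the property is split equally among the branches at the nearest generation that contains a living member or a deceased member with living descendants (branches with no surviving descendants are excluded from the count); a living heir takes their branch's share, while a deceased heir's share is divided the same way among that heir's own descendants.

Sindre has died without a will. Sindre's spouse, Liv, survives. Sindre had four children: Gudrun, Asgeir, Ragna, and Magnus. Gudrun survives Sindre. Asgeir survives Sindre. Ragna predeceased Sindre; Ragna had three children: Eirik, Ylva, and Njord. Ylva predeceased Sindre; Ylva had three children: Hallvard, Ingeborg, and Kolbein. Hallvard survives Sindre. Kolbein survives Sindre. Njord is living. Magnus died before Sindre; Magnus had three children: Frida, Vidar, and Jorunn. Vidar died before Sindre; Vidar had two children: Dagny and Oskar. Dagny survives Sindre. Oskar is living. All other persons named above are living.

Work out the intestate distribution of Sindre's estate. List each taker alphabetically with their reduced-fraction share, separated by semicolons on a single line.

Liv, as surviving spouse, takes 1/2.
The remaining 1/2 passes to Sindre's descendants per stirpes.
The 1/2 is divided into 4 equal shares of 1/8 among Gudrun, Asgeir, Ragna, Magnus.
Gudrun is living and takes 1/8.
Asgeir is living and takes 1/8.
Ragna predeceased; the 1/8 allotted to Ragna's branch passes to Ragna's issue by representation.
The 1/8 is divided into 3 equal shares of 1/24 among Eirik, Ylva, Njord.
Eirik is living and takes 1/24.
Ylva predeceased; the 1/24 allotted to Ylva's branch passes to Ylva's issue by representation.
The 1/24 is divided into 3 equal shares of 1/72 among Hallvard, Ingeborg, Kolbein.
Hallvard is living and takes 1/72.
Ingeborg is living and takes 1/72.
Kolbein is living and takes 1/72.
Njord is living and takes 1/24.
Magnus predeceased; the 1/8 allotted to Magnus's branch passes to Magnus's issue by representation.
The 1/8 is divided into 3 equal shares of 1/24 among Frida, Vidar, Jorunn.
Frida is living and takes 1/24.
Vidar predeceased; the 1/24 allotted to Vidar's branch passes to Vidar's issue by representation.
The 1/24 is divided into 2 equal shares of 1/48 among Dagny, Oskar.
Dagny is living and takes 1/48.
Oskar is living and takes 1/48.
Jorunn is living and takes 1/24.

Asgeir 1/8; Dagny 1/48; Eirik 1/24; Frida 1/24; Gudrun 1/8; Hallvard 1/72; Ingeborg 1/72; Jorunn 1/24; Kolbein 1/72; Liv 1/2; Njord 1/24; Oskar 1/48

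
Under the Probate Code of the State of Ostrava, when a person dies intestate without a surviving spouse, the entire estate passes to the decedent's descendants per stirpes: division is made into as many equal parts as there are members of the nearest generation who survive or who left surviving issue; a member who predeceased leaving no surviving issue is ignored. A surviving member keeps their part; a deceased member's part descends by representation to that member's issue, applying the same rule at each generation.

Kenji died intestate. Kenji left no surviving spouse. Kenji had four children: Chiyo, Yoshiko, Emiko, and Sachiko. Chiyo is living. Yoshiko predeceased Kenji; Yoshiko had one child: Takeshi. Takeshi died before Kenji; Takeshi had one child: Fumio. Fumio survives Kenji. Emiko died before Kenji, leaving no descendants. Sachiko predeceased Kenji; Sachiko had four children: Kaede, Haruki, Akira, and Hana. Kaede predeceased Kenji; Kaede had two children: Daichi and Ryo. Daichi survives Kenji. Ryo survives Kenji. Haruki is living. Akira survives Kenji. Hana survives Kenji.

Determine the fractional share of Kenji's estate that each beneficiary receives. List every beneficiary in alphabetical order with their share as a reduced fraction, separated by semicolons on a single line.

There is no surviving spouse, so the entire estate passes to Kenji's descendants per stirpes.
Emiko left no surviving issue, so that branch lapses and is disregarded.
The estate is divided into 3 equal shares of 1/3 among Chiyo, Yoshiko, Sachiko.
Chiyo is living and takes 1/3.
Yoshiko predeceased; the 1/3 allotted to Yoshiko's branch passes to Yoshiko's issue by representation.
Takeshi's line is the sole branch at this level, so the full 1/3 passes to Takeshi's issue by representation.
Fumio is the sole taker at this level and receives the full 1/3.
Sachiko predeceased; the 1/3 allotted to Sachiko's branch passes to Sachiko's issue by representation.
The 1/3 is divided into 4 equal shares of 1/12 among Kaede, Haruki, Akira, Hana.
Kaede predeceased; the 1/12 allotted to Kaede's branch passes to Kaede's issue by representation.
The 1/12 is divided into 2 equal shares of 1/24 among Daichi, Ryo.
Daichi is living and takes 1/24.
Ryo is living and takes 1/24.
Haruki is living and takes 1/12.
Akira is living and takes 1/12.
Hana is living and takes 1/12.

Akira 1/12; Chiyo 1/3; Daichi 1/24; Fumio 1/3; Hana 1/12; Haruki 1/12; Ryo 1/24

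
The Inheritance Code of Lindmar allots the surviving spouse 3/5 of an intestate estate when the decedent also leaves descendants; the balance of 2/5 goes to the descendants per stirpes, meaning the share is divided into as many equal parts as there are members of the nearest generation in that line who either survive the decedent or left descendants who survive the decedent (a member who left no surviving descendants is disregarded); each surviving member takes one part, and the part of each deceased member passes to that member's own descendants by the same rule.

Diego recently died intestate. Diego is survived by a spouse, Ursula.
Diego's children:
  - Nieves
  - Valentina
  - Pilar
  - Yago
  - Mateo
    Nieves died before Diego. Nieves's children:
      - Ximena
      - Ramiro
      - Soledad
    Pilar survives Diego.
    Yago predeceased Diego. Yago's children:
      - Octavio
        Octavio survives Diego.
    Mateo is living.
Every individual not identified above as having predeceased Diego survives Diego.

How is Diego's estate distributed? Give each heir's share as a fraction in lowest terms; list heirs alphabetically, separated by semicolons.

Mateo 2/25; Octavio 2/25; Pilar 2/25; Ramiro 2/75; Soledad 2/75; Ursula 3/5; Valentina 2/25; Ximena 2/75

Ursula, as surviving spouse, takes 3/5.
The remaining 2/5 passes to Diego's descendants per stirpes.
The 2/5 is divided into 5 equal shares of 2/25 among Nieves, Valentina, Pilar, Yago, Mateo.
Nieves predeceased; the 2/25 allotted to Nieves's branch passes to Nieves's issue by representation.
The 2/25 is divided into 3 equal shares of 2/75 among Ximena, Ramiro, Soledad.
Ximena is living and takes 2/75.
Ramiro is living and takes 2/75.
Soledad is living and takes 2/75.
Valentina is living and takes 2/25.
Pilar is living and takes 2/25.
Yago predeceased; the 2/25 allotted to Yago's branch passes to Yago's issue by representation.
Octavio is the sole taker at this level and receives the full 2/25.
Mateo is living and takes 2/25.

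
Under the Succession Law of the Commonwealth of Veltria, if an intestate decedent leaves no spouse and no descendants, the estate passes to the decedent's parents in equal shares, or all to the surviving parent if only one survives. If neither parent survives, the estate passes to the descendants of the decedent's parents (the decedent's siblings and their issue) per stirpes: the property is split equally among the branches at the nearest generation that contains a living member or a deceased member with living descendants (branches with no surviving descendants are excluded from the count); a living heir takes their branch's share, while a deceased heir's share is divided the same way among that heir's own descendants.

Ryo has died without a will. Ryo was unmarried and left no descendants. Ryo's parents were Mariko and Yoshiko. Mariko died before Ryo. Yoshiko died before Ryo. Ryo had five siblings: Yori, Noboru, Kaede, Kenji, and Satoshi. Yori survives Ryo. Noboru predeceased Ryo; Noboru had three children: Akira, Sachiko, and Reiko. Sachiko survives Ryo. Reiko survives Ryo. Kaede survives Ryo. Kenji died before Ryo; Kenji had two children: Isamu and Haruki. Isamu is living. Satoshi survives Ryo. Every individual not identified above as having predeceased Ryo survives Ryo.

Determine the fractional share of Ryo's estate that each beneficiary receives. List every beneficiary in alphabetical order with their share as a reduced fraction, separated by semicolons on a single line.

Neither parent survives and there are no descendants, so the estate passes to Ryo's siblings and their issue per stirpes.
The estate is divided into 5 equal shares of 1/5 among Yori, Noboru, Kaede, Kenji, Satoshi.
Yori is living and takes 1/5.
Noboru predeceased; the 1/5 allotted to Noboru's branch passes to Noboru's issue by representation.
The 1/5 is divided into 3 equal shares of 1/15 among Akira, Sachiko, Reiko.
Akira is living and takes 1/15.
Sachiko is living and takes 1/15.
Reiko is living and takes 1/15.
Kaede is living and takes 1/5.
Kenji predeceased; the 1/5 allotted to Kenji's branch passes to Kenji's issue by representation.
The 1/5 is divided into 2 equal shares of 1/10 among Isamu, Haruki.
Isamu is living and takes 1/10.
Haruki is living and takes 1/10.
Satoshi is living and takes 1/5.

Akira 1/15; Haruki 1/10; Isamu 1/10; Kaede 1/5; Reiko 1/15; Sachiko 1/15; Satoshi 1/5; Yori 1/5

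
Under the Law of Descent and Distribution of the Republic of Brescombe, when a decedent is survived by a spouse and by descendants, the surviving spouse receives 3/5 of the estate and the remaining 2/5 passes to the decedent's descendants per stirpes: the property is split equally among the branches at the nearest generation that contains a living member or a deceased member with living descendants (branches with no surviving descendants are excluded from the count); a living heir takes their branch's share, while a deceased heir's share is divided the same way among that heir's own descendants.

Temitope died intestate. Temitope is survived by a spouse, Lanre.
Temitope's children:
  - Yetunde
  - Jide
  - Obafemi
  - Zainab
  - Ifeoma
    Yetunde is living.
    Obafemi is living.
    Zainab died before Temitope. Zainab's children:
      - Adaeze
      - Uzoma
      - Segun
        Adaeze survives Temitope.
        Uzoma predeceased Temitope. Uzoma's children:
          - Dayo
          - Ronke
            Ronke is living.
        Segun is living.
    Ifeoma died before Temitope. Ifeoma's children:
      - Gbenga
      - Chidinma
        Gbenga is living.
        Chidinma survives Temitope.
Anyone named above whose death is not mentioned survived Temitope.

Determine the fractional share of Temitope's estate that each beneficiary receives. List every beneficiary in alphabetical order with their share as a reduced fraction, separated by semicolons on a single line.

Lanre, as surviving spouse, takes 3/5.
The remaining 2/5 passes to Temitope's descendants per stirpes.
The 2/5 is divided into 5 equal shares of 2/25 among Yetunde, Jide, Obafemi, Zainab, Ifeoma.
Yetunde is living and takes 2/25.
Jide is living and takes 2/25.
Obafemi is living and takes 2/25.
Zainab predeceased; the 2/25 allotted to Zainab's branch passes to Zainab's issue by representation.
The 2/25 is divided into 3 equal shares of 2/75 among Adaeze, Uzoma, Segun.
Adaeze is living and takes 2/75.
Uzoma predeceased; the 2/75 allotted to Uzoma's branch passes to Uzoma's issue by representation.
The 2/75 is divided into 2 equal shares of 1/75 among Dayo, Ronke.
Dayo is living and takes 1/75.
Ronke is living and takes 1/75.
Segun is living and takes 2/75.
Ifeoma predeceased; the 2/25 allotted to Ifeoma's branch passes to Ifeoma's issue by representation.
The 2/25 is divided into 2 equal shares of 1/25 among Gbenga, Chidinma.
Gbenga is living and takes 1/25.
Chidinma is living and takes 1/25.

Adaeze 2/75; Chidinma 1/25; Dayo 1/75; Gbenga 1/25; Jide 2/25; Lanre 3/5; Obafemi 2/25; Ronke 1/75; Segun 2/75; Yetunde 2/25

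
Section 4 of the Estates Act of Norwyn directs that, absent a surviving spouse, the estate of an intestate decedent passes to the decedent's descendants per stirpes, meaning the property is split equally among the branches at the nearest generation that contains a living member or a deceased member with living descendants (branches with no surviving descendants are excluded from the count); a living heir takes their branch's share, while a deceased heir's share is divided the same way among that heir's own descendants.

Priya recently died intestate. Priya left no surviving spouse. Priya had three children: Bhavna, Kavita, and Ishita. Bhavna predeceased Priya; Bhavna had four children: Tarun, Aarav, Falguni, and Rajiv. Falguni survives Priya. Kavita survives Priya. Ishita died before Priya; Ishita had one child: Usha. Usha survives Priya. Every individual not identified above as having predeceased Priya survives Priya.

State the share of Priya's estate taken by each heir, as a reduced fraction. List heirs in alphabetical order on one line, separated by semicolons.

There is no surviving spouse, so the entire estate passes to Priya's descendants per stirpes.
The estate is divided into 3 equal shares of 1/3 among Bhavna, Kavita, Ishita.
Bhavna predeceased; the 1/3 allotted to Bhavna's branch passes to Bhavna's issue by representation.
The 1/3 is divided into 4 equal shares of 1/12 among Tarun, Aarav, Falguni, Rajiv.
Tarun is living and takes 1/12.
Aarav is living and takes 1/12.
Falguni is living and takes 1/12.
Rajiv is living and takes 1/12.
Kavita is living and takes 1/3.
Ishita predeceased; the 1/3 allotted to Ishita's branch passes to Ishita's issue by representation.
Usha is the sole taker at this level and receives the full 1/3.

Aarav 1/12; Falguni 1/12; Kavita 1/3; Rajiv 1/12; Tarun 1/12; Usha 1/3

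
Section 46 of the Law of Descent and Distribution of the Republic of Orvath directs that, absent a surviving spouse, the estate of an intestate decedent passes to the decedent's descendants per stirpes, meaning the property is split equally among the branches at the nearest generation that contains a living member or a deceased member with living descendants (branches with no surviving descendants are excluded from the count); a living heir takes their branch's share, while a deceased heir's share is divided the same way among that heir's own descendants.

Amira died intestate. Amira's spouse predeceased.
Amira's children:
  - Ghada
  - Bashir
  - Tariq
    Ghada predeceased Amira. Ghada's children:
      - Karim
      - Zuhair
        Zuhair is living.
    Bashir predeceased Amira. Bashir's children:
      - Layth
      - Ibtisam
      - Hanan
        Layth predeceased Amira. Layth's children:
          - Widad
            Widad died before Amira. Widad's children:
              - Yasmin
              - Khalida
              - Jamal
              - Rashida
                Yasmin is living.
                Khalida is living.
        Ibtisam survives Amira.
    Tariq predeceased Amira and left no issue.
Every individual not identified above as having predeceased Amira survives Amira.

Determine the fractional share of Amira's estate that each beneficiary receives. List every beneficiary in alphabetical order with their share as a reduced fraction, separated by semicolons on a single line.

Hanan 1/6; Ibtisam 1/6; Jamal 1/24; Karim 1/4; Khalida 1/24; Rashida 1/24; Yasmin 1/24; Zuhair 1/4

There is no surviving spouse, so the entire estate passes to Amira's descendants per stirpes.
Tariq left no surviving issue, so that branch lapses and is disregarded.
The estate is divided into 2 equal shares of 1/2 among Ghada, Bashir.
Ghada predeceased; the 1/2 allotted to Ghada's branch passes to Ghada's issue by representation.
The 1/2 is divided into 2 equal shares of 1/4 among Karim, Zuhair.
Karim is living and takes 1/4.
Zuhair is living and takes 1/4.
Bashir predeceased; the 1/2 allotted to Bashir's branch passes to Bashir's issue by representation.
The 1/2 is divided into 3 equal shares of 1/6 among Layth, Ibtisam, Hanan.
Layth predeceased; the 1/6 allotted to Layth's branch passes to Layth's issue by representation.
Widad's line is the sole branch at this level, so the full 1/6 passes to Widad's issue by representation.
The 1/6 is divided into 4 equal shares of 1/24 among Yasmin, Khalida, Jamal, Rashida.
Yasmin is living and takes 1/24.
Khalida is living and takes 1/24.
Jamal is living and takes 1/24.
Rashida is living and takes 1/24.
Ibtisam is living and takes 1/6.
Hanan is living and takes 1/6.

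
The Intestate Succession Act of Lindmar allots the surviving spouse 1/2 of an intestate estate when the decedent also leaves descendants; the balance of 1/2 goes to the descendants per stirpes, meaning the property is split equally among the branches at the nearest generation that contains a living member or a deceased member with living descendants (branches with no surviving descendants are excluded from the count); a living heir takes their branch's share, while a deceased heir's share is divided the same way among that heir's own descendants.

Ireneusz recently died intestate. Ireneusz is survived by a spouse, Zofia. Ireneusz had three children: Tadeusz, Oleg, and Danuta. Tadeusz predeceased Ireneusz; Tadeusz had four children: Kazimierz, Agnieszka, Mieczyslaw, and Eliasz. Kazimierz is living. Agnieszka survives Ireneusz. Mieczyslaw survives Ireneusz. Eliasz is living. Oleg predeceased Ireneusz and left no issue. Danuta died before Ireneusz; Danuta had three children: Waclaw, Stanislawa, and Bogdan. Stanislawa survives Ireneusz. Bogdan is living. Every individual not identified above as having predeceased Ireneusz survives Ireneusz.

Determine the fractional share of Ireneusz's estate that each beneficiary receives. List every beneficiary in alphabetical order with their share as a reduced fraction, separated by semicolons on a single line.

Agnieszka 1/16; Bogdan 1/12; Eliasz 1/16; Kazimierz 1/16; Mieczyslaw 1/16; Stanislawa 1/12; Waclaw 1/12; Zofia 1/2

Zofia, as surviving spouse, takes 1/2.
The remaining 1/2 passes to Ireneusz's descendants per stirpes.
Oleg left no surviving issue, so that branch lapses and is disregarded.
The 1/2 is divided into 2 equal shares of 1/4 among Tadeusz, Danuta.
Tadeusz predeceased; the 1/4 allotted to Tadeusz's branch passes to Tadeusz's issue by representation.
The 1/4 is divided into 4 equal shares of 1/16 among Kazimierz, Agnieszka, Mieczyslaw, Eliasz.
Kazimierz is living and takes 1/16.
Agnieszka is living and takes 1/16.
Mieczyslaw is living and takes 1/16.
Eliasz is living and takes 1/16.
Danuta predeceased; the 1/4 allotted to Danuta's branch passes to Danuta's issue by representation.
The 1/4 is divided into 3 equal shares of 1/12 among Waclaw, Stanislawa, Bogdan.
Waclaw is living and takes 1/12.
Stanislawa is living and takes 1/12.
Bogdan is living and takes 1/12.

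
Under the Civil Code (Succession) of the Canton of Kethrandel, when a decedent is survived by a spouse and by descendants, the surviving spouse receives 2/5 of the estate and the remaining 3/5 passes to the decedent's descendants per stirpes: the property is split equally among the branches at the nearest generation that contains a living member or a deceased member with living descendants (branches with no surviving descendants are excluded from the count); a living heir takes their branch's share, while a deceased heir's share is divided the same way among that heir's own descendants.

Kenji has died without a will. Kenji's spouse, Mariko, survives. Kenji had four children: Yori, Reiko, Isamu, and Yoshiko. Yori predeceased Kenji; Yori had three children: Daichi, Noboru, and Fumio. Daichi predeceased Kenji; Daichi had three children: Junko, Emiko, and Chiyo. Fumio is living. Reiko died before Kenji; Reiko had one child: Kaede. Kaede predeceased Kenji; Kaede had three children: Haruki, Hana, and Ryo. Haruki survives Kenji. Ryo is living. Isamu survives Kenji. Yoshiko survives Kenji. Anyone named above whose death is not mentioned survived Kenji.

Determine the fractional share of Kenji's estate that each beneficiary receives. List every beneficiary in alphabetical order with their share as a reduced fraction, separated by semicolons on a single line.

Chiyo 1/60; Emiko 1/60; Fumio 1/20; Hana 1/20; Haruki 1/20; Isamu 3/20; Junko 1/60; Mariko 2/5; Noboru 1/20; Ryo 1/20; Yoshiko 3/20

Mariko, as surviving spouse, takes 2/5.
The remaining 3/5 passes to Kenji's descendants per stirpes.
The 3/5 is divided into 4 equal shares of 3/20 among Yori, Reiko, Isamu, Yoshiko.
Yori predeceased; the 3/20 allotted to Yori's branch passes to Yori's issue by representation.
The 3/20 is divided into 3 equal shares of 1/20 among Daichi, Noboru, Fumio.
Daichi predeceased; the 1/20 allotted to Daichi's branch passes to Daichi's issue by representation.
The 1/20 is divided into 3 equal shares of 1/60 among Junko, Emiko, Chiyo.
Junko is living and takes 1/60.
Emiko is living and takes 1/60.
Chiyo is living and takes 1/60.
Noboru is living and takes 1/20.
Fumio is living and takes 1/20.
Reiko predeceased; the 3/20 allotted to Reiko's branch passes to Reiko's issue by representation.
Kaede's line is the sole branch at this level, so the full 3/20 passes to Kaede's issue by representation.
The 3/20 is divided into 3 equal shares of 1/20 among Haruki, Hana, Ryo.
Haruki is living and takes 1/20.
Hana is living and takes 1/20.
Ryo is living and takes 1/20.
Isamu is living and takes 3/20.
Yoshiko is living and takes 3/20.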